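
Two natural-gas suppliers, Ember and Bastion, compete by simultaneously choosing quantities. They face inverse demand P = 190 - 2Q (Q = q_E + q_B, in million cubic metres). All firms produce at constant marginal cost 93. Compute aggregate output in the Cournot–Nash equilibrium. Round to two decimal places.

Each firm earns π_i = (190 - 2Q)q_i - 93q_i.
First-order condition (treating rivals' output as given): 97 - 4q_i - 2q_j = 0.
By symmetry each firm produces the same amount; substituting q_j = q_i yields q_i = 97/6.
Total output Q = 97/6 + 97/6 = 97/3.

32.33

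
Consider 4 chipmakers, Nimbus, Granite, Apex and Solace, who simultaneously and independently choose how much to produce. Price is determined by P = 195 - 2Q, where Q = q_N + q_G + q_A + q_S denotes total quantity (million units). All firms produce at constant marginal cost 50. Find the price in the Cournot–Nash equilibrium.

79

A representative firm's profit is π_i = q_i(195 - 2Q) - 50q_i.
First-order condition (treating rivals' output as given): 145 - 4q_i - 2·Σ_{j≠i} q_j = 0.
With identical firms every q_j equals q_i, so Σ_{j≠i} q_j = 3q_i and 145 = 10q_i, giving q_i = 29/2.
Total output Q = 58, so price P = 195 - 2·58 = 79.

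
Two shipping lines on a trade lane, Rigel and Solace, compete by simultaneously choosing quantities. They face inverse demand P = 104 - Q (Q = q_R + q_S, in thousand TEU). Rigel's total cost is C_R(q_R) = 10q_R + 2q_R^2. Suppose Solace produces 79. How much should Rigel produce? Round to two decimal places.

With the rival's output fixed at 79, Rigel's profit is π_R = (104 - 79 - q_R)q_R - (10q_R + 2q_R²) = (25 - q_R)q_R - (10q_R + 2q_R²).
∂π_R/∂q_R = 15 - 6q_R = 0, so q_R = 5/2.

2.50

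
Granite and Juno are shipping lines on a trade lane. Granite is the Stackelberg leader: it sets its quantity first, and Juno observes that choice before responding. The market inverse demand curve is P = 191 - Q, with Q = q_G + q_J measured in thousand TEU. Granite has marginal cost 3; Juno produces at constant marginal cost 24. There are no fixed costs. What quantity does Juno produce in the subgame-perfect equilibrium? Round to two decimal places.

31.25

The follower Juno best-responds to any q_G: π_J = (191 - Q)q_J - 24q_J.
∂π_J/∂q_J = 167 - q_G - 2q_J = 0 gives the reaction function q_J = (167 - q_G)/2.
The leader anticipates this reaction. Substituting into P = 191 - Q gives P = 215/2 - (1/2)q_G, so π_G = (215/2 - (1/2)q_G)q_G - 3q_G.
Maximising: ∂π_G/∂q_G = 209/2 - q_G = 0, giving q_G = 209/2.
Then q_J = (167 - 209/2)/2 = 125/4.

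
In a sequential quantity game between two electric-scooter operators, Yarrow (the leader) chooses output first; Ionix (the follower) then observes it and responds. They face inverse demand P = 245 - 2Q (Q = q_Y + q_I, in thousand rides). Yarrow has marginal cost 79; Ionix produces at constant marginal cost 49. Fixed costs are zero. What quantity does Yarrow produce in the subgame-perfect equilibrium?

Solve by backward induction. Given q_Y, the follower Ionix maximises π_I = (245 - 2q_Y - 2q_I)q_I - 49q_I.
∂π_I/∂q_I = 196 - 2q_Y - 4q_I = 0 gives the reaction function q_I = (196 - 2q_Y)/4.
Yarrow substitutes q_I(q_Y) into its own profit: π_Y = q_Y(245 - 2q_Y - (196 - 2q_Y)/2) - 79q_Y = (147 - q_Y)q_Y - 79q_Y.
Maximising: ∂π_Y/∂q_Y = 68 - 2q_Y = 0, giving q_Y = 34.
Then q_I = (196 - 2·34)/4 = 32.

34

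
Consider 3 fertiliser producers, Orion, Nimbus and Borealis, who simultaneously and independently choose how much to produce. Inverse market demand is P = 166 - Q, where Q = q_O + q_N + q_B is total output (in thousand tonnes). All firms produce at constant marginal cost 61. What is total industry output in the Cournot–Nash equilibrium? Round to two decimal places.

Each firm earns π_i = (166 - Q)q_i - 61q_i.
Setting ∂π_i/∂q_i = 0 with rivals' quantities fixed: 105 - 2q_i - Σ_{j≠i} q_j = 0.
With identical firms every q_j equals q_i, so Σ_{j≠i} q_j = 2q_i and 105 = 4q_i, giving q_i = 105/4.
Total output Q = 105/4 + 105/4 + 105/4 = 315/4.

78.75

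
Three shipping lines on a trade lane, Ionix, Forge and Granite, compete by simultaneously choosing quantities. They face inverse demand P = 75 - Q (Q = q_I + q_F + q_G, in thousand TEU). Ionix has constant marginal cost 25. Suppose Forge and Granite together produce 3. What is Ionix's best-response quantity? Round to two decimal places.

With rivals' combined output fixed at 3, Ionix's profit is π_I = (75 - 3 - q_I)q_I - (25q_I) = (72 - q_I)q_I - (25q_I).
∂π_I/∂q_I = 47 - 2q_I = 0, so q_I = 47/2.

23.50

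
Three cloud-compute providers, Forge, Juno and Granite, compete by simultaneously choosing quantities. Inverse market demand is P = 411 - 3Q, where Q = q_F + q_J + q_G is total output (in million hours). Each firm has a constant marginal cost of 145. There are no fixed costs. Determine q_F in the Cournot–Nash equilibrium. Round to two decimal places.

22.17

A representative firm's profit is π_i = q_i(411 - 3Q) - 145q_i.
Setting ∂π_i/∂q_i = 0 with rivals' quantities fixed: 266 - 6q_i - 3·Σ_{j≠i} q_j = 0.
With identical firms every q_j equals q_i, so Σ_{j≠i} q_j = 2q_i and 266 = 12q_i, giving q_i = 133/6.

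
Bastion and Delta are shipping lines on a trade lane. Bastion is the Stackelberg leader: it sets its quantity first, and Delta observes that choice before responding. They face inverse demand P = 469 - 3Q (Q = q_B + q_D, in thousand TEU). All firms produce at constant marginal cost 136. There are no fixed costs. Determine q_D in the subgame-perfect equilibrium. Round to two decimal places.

Solve by backward induction. Given q_B, the follower Delta maximises π_D = (469 - 3q_B - 3q_D)q_D - 136q_D.
Setting the follower's marginal profit to zero, 333 - 3q_B - 6q_D = 0, i.e. q_D = (333 - 3q_B)/6.
The leader anticipates this reaction. Substituting into P = 469 - 3Q gives P = 605/2 - (3/2)q_B, so π_B = (605/2 - (3/2)q_B)q_B - 136q_B.
Leader FOC: 333/2 - 3q_B = 0, so q_B = 111/2.
Then q_D = (333 - 3·(111/2))/6 = 111/4.

27.75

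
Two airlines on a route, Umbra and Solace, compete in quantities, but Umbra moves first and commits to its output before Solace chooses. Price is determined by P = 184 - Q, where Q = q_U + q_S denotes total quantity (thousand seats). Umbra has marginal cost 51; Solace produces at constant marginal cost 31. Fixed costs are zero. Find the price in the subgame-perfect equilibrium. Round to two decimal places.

79.25

Solve by backward induction. Given q_U, the follower Solace maximises π_S = (184 - q_U - q_S)q_S - 31q_S.
Setting the follower's marginal profit to zero, 153 - q_U - 2q_S = 0, i.e. q_S = (153 - q_U)/2.
Umbra substitutes q_S(q_U) into its own profit: π_U = q_U(184 - q_U - (153 - q_U)/2) - 51q_U = (215/2 - (1/2)q_U)q_U - 51q_U.
Maximising: ∂π_U/∂q_U = 113/2 - q_U = 0, giving q_U = 113/2.
Then q_S = (153 - 113/2)/2 = 193/4.
Total output Q = 419/4, so price P = 184 - 419/4 = 317/4.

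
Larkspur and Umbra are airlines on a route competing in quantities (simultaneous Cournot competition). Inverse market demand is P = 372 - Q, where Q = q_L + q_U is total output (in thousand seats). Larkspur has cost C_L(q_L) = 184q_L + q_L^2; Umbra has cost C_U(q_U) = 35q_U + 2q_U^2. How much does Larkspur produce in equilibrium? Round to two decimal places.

Larkspur's profit: π_L = (372 - Q)q_L - (184q_L + q_L²). Setting ∂π_L/∂q_L = 0: 188 - 4q_L - (q_U) = 0.
Umbra's first-order condition: 337 - 6q_U - (q_L) = 0.
Best responses: q_L = (188 - q_U)/4, q_U = (337 - q_L)/6.
Solving the pair: q_L = 791/23, q_U = 1160/23.

34.39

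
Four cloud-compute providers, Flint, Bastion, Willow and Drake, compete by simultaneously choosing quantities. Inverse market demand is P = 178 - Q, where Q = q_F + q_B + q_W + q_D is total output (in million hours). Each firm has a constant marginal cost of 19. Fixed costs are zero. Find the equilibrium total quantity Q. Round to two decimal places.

A representative firm's profit is π_i = q_i(178 - Q) - 19q_i.
First-order condition (treating rivals' output as given): 159 - 2q_i - Σ_{j≠i} q_j = 0.
With identical firms every q_j equals q_i, so Σ_{j≠i} q_j = 3q_i and 159 = 5q_i, giving q_i = 159/5.
Total output Q = 159/5 + 159/5 + 159/5 + 159/5 = 636/5.

127.20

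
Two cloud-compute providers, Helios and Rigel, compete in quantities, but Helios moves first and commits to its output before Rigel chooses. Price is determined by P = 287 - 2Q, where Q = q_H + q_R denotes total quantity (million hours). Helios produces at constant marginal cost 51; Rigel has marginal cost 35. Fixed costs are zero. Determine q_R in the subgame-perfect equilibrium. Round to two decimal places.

Solve by backward induction. Given q_H, the follower Rigel maximises π_R = (287 - 2q_H - 2q_R)q_R - 35q_R.
∂π_R/∂q_R = 252 - 2q_H - 4q_R = 0 gives the reaction function q_R = (252 - 2q_H)/4.
The leader anticipates this reaction. Substituting into P = 287 - 2Q gives P = 161 - q_H, so π_H = (161 - q_H)q_H - 51q_H.
The leader's first-order condition 110 - 2q_H = 0 yields q_H = 55.
Then q_R = (252 - 2·55)/4 = 71/2.

35.50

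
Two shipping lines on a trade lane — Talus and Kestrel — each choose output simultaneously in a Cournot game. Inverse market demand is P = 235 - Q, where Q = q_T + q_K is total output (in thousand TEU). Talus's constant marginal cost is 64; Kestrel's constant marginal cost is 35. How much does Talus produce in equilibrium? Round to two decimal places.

Talus's profit: π_T = (235 - Q)q_T - (64q_T). Setting ∂π_T/∂q_T = 0: 171 - 2q_T - (q_K) = 0.
Kestrel's first-order condition: 200 - 2q_K - (q_T) = 0.
So q_T = (171 - q_K)/2 and q_K = (200 - q_T)/2.
Substituting one into the other gives q_T = 142/3 and q_K = 229/3.

47.33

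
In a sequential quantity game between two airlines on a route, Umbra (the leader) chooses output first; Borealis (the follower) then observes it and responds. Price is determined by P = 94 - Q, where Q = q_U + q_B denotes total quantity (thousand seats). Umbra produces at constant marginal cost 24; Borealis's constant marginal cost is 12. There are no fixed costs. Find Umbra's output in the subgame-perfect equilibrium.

29

Solve by backward induction. Given q_U, the follower Borealis maximises π_B = (94 - q_U - q_B)q_B - 12q_B.
Setting the follower's marginal profit to zero, 82 - q_U - 2q_B = 0, i.e. q_B = (82 - q_U)/2.
The leader anticipates this reaction. Substituting into P = 94 - Q gives P = 53 - (1/2)q_U, so π_U = (53 - (1/2)q_U)q_U - 24q_U.
Maximising: ∂π_U/∂q_U = 29 - q_U = 0, giving q_U = 29.
Then q_B = (82 - 29)/2 = 53/2.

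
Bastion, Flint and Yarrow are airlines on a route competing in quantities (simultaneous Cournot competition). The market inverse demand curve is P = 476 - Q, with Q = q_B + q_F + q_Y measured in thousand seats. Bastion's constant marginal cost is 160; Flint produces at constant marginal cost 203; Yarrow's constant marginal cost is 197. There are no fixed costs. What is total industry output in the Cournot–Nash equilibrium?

217

Bastion's profit: π_B = (476 - Q)q_B - (160q_B). Setting ∂π_B/∂q_B = 0: 316 - 2q_B - (q_F + q_Y) = 0.
Flint's first-order condition: 273 - 2q_F - (q_B + q_Y) = 0.
Yarrow's profit: π_Y = (476 - Q)q_Y - (197q_Y). Setting ∂π_Y/∂q_Y = 0: 279 - 2q_Y - (q_B + q_F) = 0.
Summing all 3 equations gives 868 − 4Q = 0, hence Q = 217.
Back-substituting: q_B = (316 − 217) = 99, q_F = (273 − 217) = 56, q_Y = (279 − 217) = 62.
Total output Q = 99 + 56 + 62 = 217.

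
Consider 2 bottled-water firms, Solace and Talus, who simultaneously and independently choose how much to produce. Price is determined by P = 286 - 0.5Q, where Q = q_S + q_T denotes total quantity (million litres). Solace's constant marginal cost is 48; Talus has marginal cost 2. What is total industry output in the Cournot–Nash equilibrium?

Solace's profit: π_S = (286 - 0.5Q)q_S - (48q_S). Setting ∂π_S/∂q_S = 0: 238 - q_S - (1/2)(q_T) = 0.
Talus's first-order condition: 284 - q_T - (1/2)(q_S) = 0.
Rearranging gives the reaction functions q_S = (238 - (1/2)q_T) and q_T = (284 - (1/2)q_S).
Substituting one into the other gives q_S = 128 and q_T = 220.
Total output Q = 128 + 220 = 348.

348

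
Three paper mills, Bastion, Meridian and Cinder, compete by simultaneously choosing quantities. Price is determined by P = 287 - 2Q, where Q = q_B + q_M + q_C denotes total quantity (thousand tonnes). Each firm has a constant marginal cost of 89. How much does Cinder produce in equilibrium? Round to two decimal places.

24.75

A representative firm's profit is π_i = q_i(287 - 2Q) - 89q_i.
Setting ∂π_i/∂q_i = 0 with rivals' quantities fixed: 198 - 4q_i - 2·Σ_{j≠i} q_j = 0.
By symmetry each firm produces the same amount; substituting Σ_{j≠i} q_j = 2q_i yields q_i = 198/8 = 99/4.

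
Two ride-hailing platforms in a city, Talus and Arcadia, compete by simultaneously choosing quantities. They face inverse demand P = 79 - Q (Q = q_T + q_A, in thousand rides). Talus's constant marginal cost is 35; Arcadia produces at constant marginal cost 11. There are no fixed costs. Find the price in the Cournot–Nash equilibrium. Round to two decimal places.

41.67

Talus's profit: π_T = (79 - Q)q_T - (35q_T). Setting ∂π_T/∂q_T = 0: 44 - 2q_T - (q_A) = 0.
Arcadia's profit: π_A = (79 - Q)q_A - (11q_A). Setting ∂π_A/∂q_A = 0: 68 - 2q_A - (q_T) = 0.
Best responses: q_T = (44 - q_A)/2, q_A = (68 - q_T)/2.
Substituting one into the other gives q_T = 20/3 and q_A = 92/3.
Total output Q = 112/3, so price P = 79 - 112/3 = 125/3.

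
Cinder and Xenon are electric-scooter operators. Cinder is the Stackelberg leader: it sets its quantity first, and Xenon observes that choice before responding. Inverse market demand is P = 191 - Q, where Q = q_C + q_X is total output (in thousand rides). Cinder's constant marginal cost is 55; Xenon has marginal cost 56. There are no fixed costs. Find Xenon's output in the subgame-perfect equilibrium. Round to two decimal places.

33.25

The follower Xenon best-responds to any q_C: π_X = (191 - Q)q_X - 56q_X.
Setting the follower's marginal profit to zero, 135 - q_C - 2q_X = 0, i.e. q_X = (135 - q_C)/2.
The leader anticipates this reaction. Substituting into P = 191 - Q gives P = 247/2 - (1/2)q_C, so π_C = (247/2 - (1/2)q_C)q_C - 55q_C.
Leader FOC: 137/2 - q_C = 0, so q_C = 137/2.
Then q_X = (135 - 137/2)/2 = 133/4.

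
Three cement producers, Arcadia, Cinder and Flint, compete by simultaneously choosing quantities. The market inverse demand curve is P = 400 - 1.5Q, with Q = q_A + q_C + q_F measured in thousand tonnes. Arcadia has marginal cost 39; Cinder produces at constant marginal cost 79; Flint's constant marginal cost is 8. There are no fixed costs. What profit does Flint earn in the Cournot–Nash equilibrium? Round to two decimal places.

Arcadia's profit: π_A = (400 - 1.5Q)q_A - (39q_A). Setting ∂π_A/∂q_A = 0: 361 - 3q_A - (3/2)(q_C + q_F) = 0.
Cinder's profit: π_C = (400 - 1.5Q)q_C - (79q_C). Setting ∂π_C/∂q_C = 0: 321 - 3q_C - (3/2)(q_A + q_F) = 0.
Flint's first-order condition: 392 - 3q_F - (3/2)(q_A + q_C) = 0.
Adding the 3 conditions: 1074 − 3Q − 3Q = 0, i.e. Q = 179.
Back-substituting: q_A = (361 − 537/2)/(3/2) = 185/3, q_C = (321 − 537/2)/(3/2) = 35, q_F = (392 − 537/2)/(3/2) = 247/3.
Price P = 400 - (3/2)·179 = 263/2.
Flint's profit: (263/2 - 8)·(247/3) = 10168.1667.

10168.17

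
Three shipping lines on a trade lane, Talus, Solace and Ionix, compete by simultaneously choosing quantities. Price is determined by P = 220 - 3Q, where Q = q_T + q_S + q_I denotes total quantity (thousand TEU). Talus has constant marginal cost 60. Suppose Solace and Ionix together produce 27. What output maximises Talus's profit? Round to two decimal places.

13.17

With rivals' combined output fixed at 27, Talus's profit is π_T = (220 - 3·27 - 3q_T)q_T - (60q_T) = (139 - 3q_T)q_T - (60q_T).
∂π_T/∂q_T = 79 - 6q_T = 0, so q_T = 79/6.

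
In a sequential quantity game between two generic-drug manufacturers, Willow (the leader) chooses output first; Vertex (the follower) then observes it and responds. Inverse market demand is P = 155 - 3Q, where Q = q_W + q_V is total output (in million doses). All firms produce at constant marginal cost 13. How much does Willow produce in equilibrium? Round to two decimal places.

Solve by backward induction. Given q_W, the follower Vertex maximises π_V = (155 - 3q_W - 3q_V)q_V - 13q_V.
Setting the follower's marginal profit to zero, 142 - 3q_W - 6q_V = 0, i.e. q_V = (142 - 3q_W)/6.
Willow substitutes q_V(q_W) into its own profit: π_W = q_W(155 - 3q_W - (142 - 3q_W)/2) - 13q_W = (84 - (3/2)q_W)q_W - 13q_W.
Leader FOC: 71 - 3q_W = 0, so q_W = 71/3.
Then q_V = (142 - 3·(71/3))/6 = 71/6.

23.67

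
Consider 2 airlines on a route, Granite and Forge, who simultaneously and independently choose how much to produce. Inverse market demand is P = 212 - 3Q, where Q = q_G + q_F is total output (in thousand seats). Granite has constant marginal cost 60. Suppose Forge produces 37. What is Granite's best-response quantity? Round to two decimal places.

With the rival's output fixed at 37, Granite's profit is π_G = (212 - 3·37 - 3q_G)q_G - (60q_G) = (101 - 3q_G)q_G - (60q_G).
∂π_G/∂q_G = 41 - 6q_G = 0, so q_G = 41/6.

6.83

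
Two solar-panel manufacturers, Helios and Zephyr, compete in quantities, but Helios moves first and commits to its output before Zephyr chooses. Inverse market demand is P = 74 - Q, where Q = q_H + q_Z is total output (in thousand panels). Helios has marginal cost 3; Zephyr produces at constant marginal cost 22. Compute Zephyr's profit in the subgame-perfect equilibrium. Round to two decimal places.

12.25

Solve by backward induction. Given q_H, the follower Zephyr maximises π_Z = (74 - q_H - q_Z)q_Z - 22q_Z.
∂π_Z/∂q_Z = 52 - q_H - 2q_Z = 0 gives the reaction function q_Z = (52 - q_H)/2.
Helios substitutes q_Z(q_H) into its own profit: π_H = q_H(74 - q_H - (52 - q_H)/2) - 3q_H = (48 - (1/2)q_H)q_H - 3q_H.
Maximising: ∂π_H/∂q_H = 45 - q_H = 0, giving q_H = 45.
Then q_Z = (52 - 45)/2 = 7/2.
Price P = 74 - 97/2 = 51/2.
Zephyr's profit: (51/2 - 22)·(7/2) = 49/4.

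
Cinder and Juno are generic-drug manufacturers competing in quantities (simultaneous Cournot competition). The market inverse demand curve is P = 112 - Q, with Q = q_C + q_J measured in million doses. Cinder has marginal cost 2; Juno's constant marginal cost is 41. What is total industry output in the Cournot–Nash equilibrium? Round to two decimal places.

60.33

Cinder's profit: π_C = (112 - Q)q_C - (2q_C). Setting ∂π_C/∂q_C = 0: 110 - 2q_C - (q_J) = 0.
Juno's profit: π_J = (112 - Q)q_J - (41q_J). Setting ∂π_J/∂q_J = 0: 71 - 2q_J - (q_C) = 0.
Best responses: q_C = (110 - q_J)/2, q_J = (71 - q_C)/2.
Substituting one into the other gives q_C = 149/3 and q_J = 32/3.
Total output Q = 149/3 + 32/3 = 181/3.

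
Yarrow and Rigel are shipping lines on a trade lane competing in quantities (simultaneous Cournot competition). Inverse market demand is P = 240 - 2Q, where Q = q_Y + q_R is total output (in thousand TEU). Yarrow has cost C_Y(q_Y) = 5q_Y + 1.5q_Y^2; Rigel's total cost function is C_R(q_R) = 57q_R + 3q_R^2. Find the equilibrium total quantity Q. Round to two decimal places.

42.35

Yarrow's profit: π_Y = (240 - 2Q)q_Y - (5q_Y + (3/2)q_Y²). Setting ∂π_Y/∂q_Y = 0: 235 - 7q_Y - 2(q_R) = 0.
Rigel's profit: π_R = (240 - 2Q)q_R - (57q_R + 3q_R²). Setting ∂π_R/∂q_R = 0: 183 - 10q_R - 2(q_Y) = 0.
Rearranging gives the reaction functions q_Y = (235 - 2q_R)/7 and q_R = (183 - 2q_Y)/10.
Solving the pair: q_Y = 992/33, q_R = 811/66.
Total output Q = 992/33 + 811/66 = 42.3485.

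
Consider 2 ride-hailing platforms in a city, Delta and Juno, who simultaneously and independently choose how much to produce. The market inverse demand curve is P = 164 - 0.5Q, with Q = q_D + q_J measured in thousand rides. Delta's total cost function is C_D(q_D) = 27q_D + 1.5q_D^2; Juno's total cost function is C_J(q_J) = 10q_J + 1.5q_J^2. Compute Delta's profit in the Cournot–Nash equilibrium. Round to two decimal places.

Delta's profit: π_D = (164 - 0.5Q)q_D - (27q_D + (3/2)q_D²). Setting ∂π_D/∂q_D = 0: 137 - 4q_D - (1/2)(q_J) = 0.
Juno's profit: π_J = (164 - 0.5Q)q_J - (10q_J + (3/2)q_J²). Setting ∂π_J/∂q_J = 0: 154 - 4q_J - (1/2)(q_D) = 0.
Best responses: q_D = (137 - (1/2)q_J)/4, q_J = (154 - (1/2)q_D)/4.
Substituting one into the other gives q_D = 628/21 and q_J = 730/21.
Price P = 164 - (1/2)·(194/3) = 395/3.
Delta's profit: (395/3)·(628/21) - 27·(628/21) - (3/2)(628/21)² = 1788.5896.

1788.59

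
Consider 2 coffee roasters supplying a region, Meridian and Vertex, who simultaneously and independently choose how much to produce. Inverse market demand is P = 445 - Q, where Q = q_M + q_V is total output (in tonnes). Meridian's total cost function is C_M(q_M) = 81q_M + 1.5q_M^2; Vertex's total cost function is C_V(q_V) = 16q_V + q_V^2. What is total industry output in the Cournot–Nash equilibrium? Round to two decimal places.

Meridian's profit: π_M = (445 - Q)q_M - (81q_M + (3/2)q_M²). Setting ∂π_M/∂q_M = 0: 364 - 5q_M - (q_V) = 0.
Vertex's profit: π_V = (445 - Q)q_V - (16q_V + q_V²). Setting ∂π_V/∂q_V = 0: 429 - 4q_V - (q_M) = 0.
So q_M = (364 - q_V)/5 and q_V = (429 - q_M)/4.
Solving the pair: q_M = 1027/19, q_V = 1781/19.
Total output Q = 1027/19 + 1781/19 = 147.7895.

147.79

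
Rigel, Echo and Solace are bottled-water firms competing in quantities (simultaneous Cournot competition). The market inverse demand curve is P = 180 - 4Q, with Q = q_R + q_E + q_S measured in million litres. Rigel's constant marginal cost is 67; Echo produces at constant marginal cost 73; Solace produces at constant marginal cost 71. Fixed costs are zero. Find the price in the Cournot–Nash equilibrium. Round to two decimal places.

97.75

Rigel's profit: π_R = (180 - 4Q)q_R - (67q_R). Setting ∂π_R/∂q_R = 0: 113 - 8q_R - 4(q_E + q_S) = 0.
Echo's first-order condition: 107 - 8q_E - 4(q_R + q_S) = 0.
Solace's first-order condition: 109 - 8q_S - 4(q_R + q_E) = 0.
Summing all 3 equations gives 329 − 16Q = 0, hence Q = 329/16.
Back-substituting: q_R = (113 − 329/4)/4 = 123/16, q_E = (107 − 329/4)/4 = 99/16, q_S = (109 − 329/4)/4 = 107/16.
Total output Q = 329/16, so price P = 180 - 4·(329/16) = 391/4.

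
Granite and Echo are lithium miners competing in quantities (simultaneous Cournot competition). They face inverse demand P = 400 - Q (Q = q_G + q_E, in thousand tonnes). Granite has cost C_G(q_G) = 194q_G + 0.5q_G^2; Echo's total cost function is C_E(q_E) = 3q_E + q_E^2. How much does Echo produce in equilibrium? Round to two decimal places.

89.55

Granite's profit: π_G = (400 - Q)q_G - (194q_G + (1/2)q_G²). Setting ∂π_G/∂q_G = 0: 206 - 3q_G - (q_E) = 0.
Echo's first-order condition: 397 - 4q_E - (q_G) = 0.
Best responses: q_G = (206 - q_E)/3, q_E = (397 - q_G)/4.
Solving the pair: q_G = 427/11, q_E = 985/11.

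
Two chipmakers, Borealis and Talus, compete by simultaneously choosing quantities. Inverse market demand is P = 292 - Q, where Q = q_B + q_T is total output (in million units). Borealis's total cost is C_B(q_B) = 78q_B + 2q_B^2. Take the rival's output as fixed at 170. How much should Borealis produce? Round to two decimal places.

With the rival's output fixed at 170, Borealis's profit is π_B = (292 - 170 - q_B)q_B - (78q_B + 2q_B²) = (122 - q_B)q_B - (78q_B + 2q_B²).
∂π_B/∂q_B = 44 - 6q_B = 0, so q_B = 22/3.

7.33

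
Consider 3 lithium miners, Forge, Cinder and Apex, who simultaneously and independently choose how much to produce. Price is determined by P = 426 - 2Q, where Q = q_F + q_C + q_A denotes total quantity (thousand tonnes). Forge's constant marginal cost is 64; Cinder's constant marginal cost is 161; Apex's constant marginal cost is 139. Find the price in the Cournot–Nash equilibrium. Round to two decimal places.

197.50

Forge's profit: π_F = (426 - 2Q)q_F - (64q_F). Setting ∂π_F/∂q_F = 0: 362 - 4q_F - 2(q_C + q_A) = 0.
Cinder's first-order condition: 265 - 4q_C - 2(q_F + q_A) = 0.
Apex's first-order condition: 287 - 4q_A - 2(q_F + q_C) = 0.
Adding the 3 conditions: 914 − 4Q − 4Q = 0, i.e. Q = 457/4.
Back-substituting: q_F = (362 − 457/2)/2 = 267/4, q_C = (265 − 457/2)/2 = 73/4, q_A = (287 − 457/2)/2 = 117/4.
Total output Q = 457/4, so price P = 426 - 2·(457/4) = 395/2.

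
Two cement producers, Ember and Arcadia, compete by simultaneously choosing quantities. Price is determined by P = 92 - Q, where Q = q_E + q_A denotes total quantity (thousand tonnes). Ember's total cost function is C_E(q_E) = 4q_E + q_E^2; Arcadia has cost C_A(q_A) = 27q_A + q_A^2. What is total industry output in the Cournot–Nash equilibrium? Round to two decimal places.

Ember's profit: π_E = (92 - Q)q_E - (4q_E + q_E²). Setting ∂π_E/∂q_E = 0: 88 - 4q_E - (q_A) = 0.
Arcadia's profit: π_A = (92 - Q)q_A - (27q_A + q_A²). Setting ∂π_A/∂q_A = 0: 65 - 4q_A - (q_E) = 0.
Best responses: q_E = (88 - q_A)/4, q_A = (65 - q_E)/4.
Substituting one into the other gives q_E = 287/15 and q_A = 172/15.
Total output Q = 287/15 + 172/15 = 153/5.

30.60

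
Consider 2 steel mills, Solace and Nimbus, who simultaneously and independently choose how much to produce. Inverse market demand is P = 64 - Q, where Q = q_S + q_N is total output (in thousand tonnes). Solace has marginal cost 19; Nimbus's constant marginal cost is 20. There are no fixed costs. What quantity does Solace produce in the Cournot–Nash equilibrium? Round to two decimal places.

Solace's profit: π_S = (64 - Q)q_S - (19q_S). Setting ∂π_S/∂q_S = 0: 45 - 2q_S - (q_N) = 0.
Nimbus's first-order condition: 44 - 2q_N - (q_S) = 0.
Best responses: q_S = (45 - q_N)/2, q_N = (44 - q_S)/2.
Substituting one into the other gives q_S = 46/3 and q_N = 43/3.

15.33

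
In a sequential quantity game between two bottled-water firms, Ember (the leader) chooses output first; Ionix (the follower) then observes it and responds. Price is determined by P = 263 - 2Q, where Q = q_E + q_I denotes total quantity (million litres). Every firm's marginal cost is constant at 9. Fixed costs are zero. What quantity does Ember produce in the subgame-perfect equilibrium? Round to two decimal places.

Solve by backward induction. Given q_E, the follower Ionix maximises π_I = (263 - 2q_E - 2q_I)q_I - 9q_I.
∂π_I/∂q_I = 254 - 2q_E - 4q_I = 0 gives the reaction function q_I = (254 - 2q_E)/4.
Ember substitutes q_I(q_E) into its own profit: π_E = q_E(263 - 2q_E - (254 - 2q_E)/2) - 9q_E = (136 - q_E)q_E - 9q_E.
Maximising: ∂π_E/∂q_E = 127 - 2q_E = 0, giving q_E = 127/2.
Then q_I = (254 - 2·(127/2))/4 = 127/4.

63.50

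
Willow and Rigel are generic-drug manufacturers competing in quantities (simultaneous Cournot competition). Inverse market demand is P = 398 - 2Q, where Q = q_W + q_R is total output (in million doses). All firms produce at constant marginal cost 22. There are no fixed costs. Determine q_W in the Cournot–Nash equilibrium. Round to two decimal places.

Each firm earns π_i = (398 - 2Q)q_i - 22q_i.
Setting ∂π_i/∂q_i = 0 with rivals' quantities fixed: 376 - 4q_i - 2q_j = 0.
By symmetry each firm produces the same amount; substituting q_j = q_i yields q_i = 376/6 = 188/3.

62.67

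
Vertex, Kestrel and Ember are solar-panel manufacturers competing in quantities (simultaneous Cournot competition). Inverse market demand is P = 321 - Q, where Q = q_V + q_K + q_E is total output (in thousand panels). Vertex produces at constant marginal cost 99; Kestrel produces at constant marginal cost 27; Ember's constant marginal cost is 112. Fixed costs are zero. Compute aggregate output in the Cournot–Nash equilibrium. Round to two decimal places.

181.25

Vertex's profit: π_V = (321 - Q)q_V - (99q_V). Setting ∂π_V/∂q_V = 0: 222 - 2q_V - (q_K + q_E) = 0.
Kestrel's first-order condition: 294 - 2q_K - (q_V + q_E) = 0.
Ember's first-order condition: 209 - 2q_E - (q_V + q_K) = 0.
Adding the 3 first-order conditions: 725 − 4Q = 0, so Q = 725/4.
Back-substituting: q_V = (222 − 725/4) = 163/4, q_K = (294 − 725/4) = 451/4, q_E = (209 − 725/4) = 111/4.
Total output Q = 163/4 + 451/4 + 111/4 = 725/4.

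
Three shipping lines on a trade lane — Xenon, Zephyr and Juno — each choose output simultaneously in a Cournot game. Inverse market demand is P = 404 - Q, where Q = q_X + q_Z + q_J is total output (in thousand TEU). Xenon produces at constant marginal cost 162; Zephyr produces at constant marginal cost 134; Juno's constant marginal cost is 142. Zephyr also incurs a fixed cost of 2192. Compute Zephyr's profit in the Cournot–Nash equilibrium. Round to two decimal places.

Xenon's profit: π_X = (404 - Q)q_X - (162q_X). Setting ∂π_X/∂q_X = 0: 242 - 2q_X - (q_Z + q_J) = 0.
Zephyr's profit: π_Z = (404 - Q)q_Z - (134q_Z). Setting ∂π_Z/∂q_Z = 0: 270 - 2q_Z - (q_X + q_J) = 0.
Juno's profit: π_J = (404 - Q)q_J - (142q_J). Setting ∂π_J/∂q_J = 0: 262 - 2q_J - (q_X + q_Z) = 0.
Adding the 3 first-order conditions: 774 − 4Q = 0, so Q = 387/2.
Back-substituting: q_X = (242 − 387/2) = 97/2, q_Z = (270 − 387/2) = 153/2, q_J = (262 − 387/2) = 137/2.
Price P = 404 - 387/2 = 421/2.
Zephyr's profit: (421/2 - 134)·(153/2) - 2192 = 3660.2500.

3660.25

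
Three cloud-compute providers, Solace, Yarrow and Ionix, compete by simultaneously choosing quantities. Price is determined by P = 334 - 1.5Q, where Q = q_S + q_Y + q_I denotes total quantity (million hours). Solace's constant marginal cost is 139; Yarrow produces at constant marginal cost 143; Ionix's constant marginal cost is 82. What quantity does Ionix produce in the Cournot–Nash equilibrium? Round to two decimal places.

61.67

Solace's profit: π_S = (334 - 1.5Q)q_S - (139q_S). Setting ∂π_S/∂q_S = 0: 195 - 3q_S - (3/2)(q_Y + q_I) = 0.
Yarrow's first-order condition: 191 - 3q_Y - (3/2)(q_S + q_I) = 0.
Ionix's profit: π_I = (334 - 1.5Q)q_I - (82q_I). Setting ∂π_I/∂q_I = 0: 252 - 3q_I - (3/2)(q_S + q_Y) = 0.
Adding the 3 first-order conditions: 638 − 6Q = 0, so Q = 319/3.
Back-substituting: q_S = (195 − 319/2)/(3/2) = 71/3, q_Y = (191 − 319/2)/(3/2) = 21, q_I = (252 − 319/2)/(3/2) = 185/3.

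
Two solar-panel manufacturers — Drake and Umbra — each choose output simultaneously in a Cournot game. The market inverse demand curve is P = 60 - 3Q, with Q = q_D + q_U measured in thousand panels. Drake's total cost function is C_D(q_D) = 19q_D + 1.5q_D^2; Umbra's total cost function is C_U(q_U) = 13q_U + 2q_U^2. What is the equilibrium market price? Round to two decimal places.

Drake's profit: π_D = (60 - 3Q)q_D - (19q_D + (3/2)q_D²). Setting ∂π_D/∂q_D = 0: 41 - 9q_D - 3(q_U) = 0.
Umbra's profit: π_U = (60 - 3Q)q_U - (13q_U + 2q_U²). Setting ∂π_U/∂q_U = 0: 47 - 10q_U - 3(q_D) = 0.
Rearranging gives the reaction functions q_D = (41 - 3q_U)/9 and q_U = (47 - 3q_D)/10.
Solving the pair: q_D = 269/81, q_U = 100/27.
Total output Q = 569/81, so price P = 60 - 3·(569/81) = 1051/27.

38.93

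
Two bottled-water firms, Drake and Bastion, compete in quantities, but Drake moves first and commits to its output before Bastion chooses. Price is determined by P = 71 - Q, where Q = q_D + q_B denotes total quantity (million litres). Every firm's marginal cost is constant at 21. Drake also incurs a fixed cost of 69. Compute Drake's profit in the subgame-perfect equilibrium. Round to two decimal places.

Solve by backward induction. Given q_D, the follower Bastion maximises π_B = (71 - q_D - q_B)q_B - 21q_B.
Setting the follower's marginal profit to zero, 50 - q_D - 2q_B = 0, i.e. q_B = (50 - q_D)/2.
The leader anticipates this reaction. Substituting into P = 71 - Q gives P = 46 - (1/2)q_D, so π_D = (46 - (1/2)q_D)q_D - 21q_D.
Leader FOC: 25 - q_D = 0, so q_D = 25.
Then q_B = (50 - 25)/2 = 25/2.
Price P = 71 - 75/2 = 67/2.
Drake's profit: (67/2 - 21)·25 - 69 = 487/2.

243.50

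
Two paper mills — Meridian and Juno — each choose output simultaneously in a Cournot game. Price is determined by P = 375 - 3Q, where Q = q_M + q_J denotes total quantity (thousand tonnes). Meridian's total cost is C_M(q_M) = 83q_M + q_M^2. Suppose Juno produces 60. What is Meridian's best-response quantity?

14

With the rival's output fixed at 60, Meridian's profit is π_M = (375 - 3·60 - 3q_M)q_M - (83q_M + q_M²) = (195 - 3q_M)q_M - (83q_M + q_M²).
∂π_M/∂q_M = 112 - 8q_M = 0, so q_M = 14.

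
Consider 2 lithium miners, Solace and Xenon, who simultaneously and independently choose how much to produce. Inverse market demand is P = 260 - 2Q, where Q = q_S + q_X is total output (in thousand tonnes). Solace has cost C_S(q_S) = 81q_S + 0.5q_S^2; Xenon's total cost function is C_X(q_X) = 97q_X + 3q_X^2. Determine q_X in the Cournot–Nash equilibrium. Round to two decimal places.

9.93

Solace's profit: π_S = (260 - 2Q)q_S - (81q_S + (1/2)q_S²). Setting ∂π_S/∂q_S = 0: 179 - 5q_S - 2(q_X) = 0.
Xenon's first-order condition: 163 - 10q_X - 2(q_S) = 0.
Best responses: q_S = (179 - 2q_X)/5, q_X = (163 - 2q_S)/10.
Substituting one into the other gives q_S = 732/23 and q_X = 457/46.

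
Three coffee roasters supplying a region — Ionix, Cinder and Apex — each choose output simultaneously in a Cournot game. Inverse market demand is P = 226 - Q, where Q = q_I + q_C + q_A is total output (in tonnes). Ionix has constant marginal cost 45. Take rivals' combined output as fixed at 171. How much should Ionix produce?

5

With rivals' combined output fixed at 171, Ionix's profit is π_I = (226 - 171 - q_I)q_I - (45q_I) = (55 - q_I)q_I - (45q_I).
∂π_I/∂q_I = 10 - 2q_I = 0, so q_I = 5.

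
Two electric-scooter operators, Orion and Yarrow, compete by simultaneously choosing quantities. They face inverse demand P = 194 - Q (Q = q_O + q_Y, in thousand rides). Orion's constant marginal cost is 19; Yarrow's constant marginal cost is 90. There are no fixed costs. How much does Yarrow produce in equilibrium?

11

Orion's profit: π_O = (194 - Q)q_O - (19q_O). Setting ∂π_O/∂q_O = 0: 175 - 2q_O - (q_Y) = 0.
Yarrow's first-order condition: 104 - 2q_Y - (q_O) = 0.
Rearranging gives the reaction functions q_O = (175 - q_Y)/2 and q_Y = (104 - q_O)/2.
Substituting one into the other gives q_O = 82 and q_Y = 11.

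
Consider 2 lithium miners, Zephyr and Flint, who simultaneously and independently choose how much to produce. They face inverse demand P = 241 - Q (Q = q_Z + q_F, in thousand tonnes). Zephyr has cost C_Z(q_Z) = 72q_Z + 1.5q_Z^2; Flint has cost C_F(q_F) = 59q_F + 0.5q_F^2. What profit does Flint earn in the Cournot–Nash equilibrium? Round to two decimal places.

Zephyr's profit: π_Z = (241 - Q)q_Z - (72q_Z + (3/2)q_Z²). Setting ∂π_Z/∂q_Z = 0: 169 - 5q_Z - (q_F) = 0.
Flint's first-order condition: 182 - 3q_F - (q_Z) = 0.
Rearranging gives the reaction functions q_Z = (169 - q_F)/5 and q_F = (182 - q_Z)/3.
Substituting one into the other gives q_Z = 325/14 and q_F = 741/14.
Price P = 241 - 533/7 = 1154/7.
Flint's profit: (1154/7)·(741/14) - 59·(741/14) - (1/2)(741/14)² = 4202.1505.

4202.15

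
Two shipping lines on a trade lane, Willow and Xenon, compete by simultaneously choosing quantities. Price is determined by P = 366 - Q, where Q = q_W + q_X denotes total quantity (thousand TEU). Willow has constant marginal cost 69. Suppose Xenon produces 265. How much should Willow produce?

With the rival's output fixed at 265, Willow's profit is π_W = (366 - 265 - q_W)q_W - (69q_W) = (101 - q_W)q_W - (69q_W).
∂π_W/∂q_W = 32 - 2q_W = 0, so q_W = 16.

16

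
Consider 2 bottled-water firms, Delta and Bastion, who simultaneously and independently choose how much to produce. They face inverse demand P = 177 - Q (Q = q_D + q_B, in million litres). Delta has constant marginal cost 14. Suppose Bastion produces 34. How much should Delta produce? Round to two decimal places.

64.50

With the rival's output fixed at 34, Delta's profit is π_D = (177 - 34 - q_D)q_D - (14q_D) = (143 - q_D)q_D - (14q_D).
∂π_D/∂q_D = 129 - 2q_D = 0, so q_D = 129/2.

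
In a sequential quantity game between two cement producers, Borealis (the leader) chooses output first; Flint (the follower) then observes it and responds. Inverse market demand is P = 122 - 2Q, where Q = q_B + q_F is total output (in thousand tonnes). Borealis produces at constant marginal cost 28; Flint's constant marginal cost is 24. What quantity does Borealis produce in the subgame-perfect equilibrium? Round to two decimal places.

Solve by backward induction. Given q_B, the follower Flint maximises π_F = (122 - 2q_B - 2q_F)q_F - 24q_F.
Follower FOC: 98 - 2q_B - 4q_F = 0, so q_F(q_B) = (98 - 2q_B)/4.
The leader anticipates this reaction. Substituting into P = 122 - 2Q gives P = 73 - q_B, so π_B = (73 - q_B)q_B - 28q_B.
The leader's first-order condition 45 - 2q_B = 0 yields q_B = 45/2.
Then q_F = (98 - 2·(45/2))/4 = 53/4.

22.50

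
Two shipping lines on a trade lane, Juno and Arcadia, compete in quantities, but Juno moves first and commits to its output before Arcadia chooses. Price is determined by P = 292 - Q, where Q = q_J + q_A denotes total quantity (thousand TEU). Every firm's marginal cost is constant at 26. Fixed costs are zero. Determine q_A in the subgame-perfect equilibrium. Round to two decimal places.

The follower Arcadia best-responds to any q_J: π_A = (292 - Q)q_A - 26q_A.
∂π_A/∂q_A = 266 - q_J - 2q_A = 0 gives the reaction function q_A = (266 - q_J)/2.
Juno substitutes q_A(q_J) into its own profit: π_J = q_J(292 - q_J - (266 - q_J)/2) - 26q_J = (159 - (1/2)q_J)q_J - 26q_J.
The leader's first-order condition 133 - q_J = 0 yields q_J = 133.
Then q_A = (266 - 133)/2 = 133/2.

66.50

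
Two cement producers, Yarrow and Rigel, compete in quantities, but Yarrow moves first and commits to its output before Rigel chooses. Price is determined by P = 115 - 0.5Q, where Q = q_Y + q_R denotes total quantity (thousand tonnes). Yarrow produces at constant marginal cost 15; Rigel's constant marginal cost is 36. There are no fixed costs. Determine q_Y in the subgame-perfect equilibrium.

121

Solve by backward induction. Given q_Y, the follower Rigel maximises π_R = (115 - (1/2)q_Y - (1/2)q_R)q_R - 36q_R.
Setting the follower's marginal profit to zero, 79 - (1/2)q_Y - q_R = 0, i.e. q_R = (79 - (1/2)q_Y).
The leader anticipates this reaction. Substituting into P = 115 - 0.5Q gives P = 151/2 - (1/4)q_Y, so π_Y = (151/2 - (1/4)q_Y)q_Y - 15q_Y.
Leader FOC: 121/2 - (1/2)q_Y = 0, so q_Y = 121.
Then q_R = (79 - (1/2)·121) = 37/2.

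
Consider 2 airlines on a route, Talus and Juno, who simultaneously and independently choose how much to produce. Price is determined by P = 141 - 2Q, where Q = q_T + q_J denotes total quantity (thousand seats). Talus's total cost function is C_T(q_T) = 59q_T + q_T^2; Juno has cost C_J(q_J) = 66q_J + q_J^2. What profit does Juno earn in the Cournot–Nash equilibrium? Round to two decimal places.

Talus's profit: π_T = (141 - 2Q)q_T - (59q_T + q_T²). Setting ∂π_T/∂q_T = 0: 82 - 6q_T - 2(q_J) = 0.
Juno's profit: π_J = (141 - 2Q)q_J - (66q_J + q_J²). Setting ∂π_J/∂q_J = 0: 75 - 6q_J - 2(q_T) = 0.
Best responses: q_T = (82 - 2q_J)/6, q_J = (75 - 2q_T)/6.
Solving the pair: q_T = 171/16, q_J = 143/16.
Price P = 141 - 2·(157/8) = 407/4.
Juno's profit: (407/4)·(143/16) - 66·(143/16) - (143/16)² = 239.6367.

239.64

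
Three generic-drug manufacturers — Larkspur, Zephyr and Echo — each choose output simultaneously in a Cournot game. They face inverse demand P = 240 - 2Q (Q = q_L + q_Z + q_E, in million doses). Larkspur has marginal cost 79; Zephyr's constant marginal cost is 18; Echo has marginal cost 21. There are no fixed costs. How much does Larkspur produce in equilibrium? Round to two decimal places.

5.25

Larkspur's profit: π_L = (240 - 2Q)q_L - (79q_L). Setting ∂π_L/∂q_L = 0: 161 - 4q_L - 2(q_Z + q_E) = 0.
Zephyr's first-order condition: 222 - 4q_Z - 2(q_L + q_E) = 0.
Echo's first-order condition: 219 - 4q_E - 2(q_L + q_Z) = 0.
Summing all 3 equations gives 602 − 8Q = 0, hence Q = 301/4.
Back-substituting: q_L = (161 − 301/2)/2 = 21/4, q_Z = (222 − 301/2)/2 = 143/4, q_E = (219 − 301/2)/2 = 137/4.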